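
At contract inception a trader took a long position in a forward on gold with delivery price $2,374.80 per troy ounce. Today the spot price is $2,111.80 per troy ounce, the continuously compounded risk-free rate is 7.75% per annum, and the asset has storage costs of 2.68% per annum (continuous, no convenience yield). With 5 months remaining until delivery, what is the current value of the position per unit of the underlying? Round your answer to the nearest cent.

Current fair forward for the remaining 5 months: F = S·e^((r + u)·T), (r + u) = 0.0775 + 0.0268 = 0.1043
F = 2111.80 · e^(0.1043 × 5/12) = 2111.80 × 1.04441648 = 2205.5987
Value of long forward = (F − K)·e^(−rT) = (2205.5987 − 2374.80) · e^(−0.0775·5/12)
= -169.2013 × 0.96822414 = -163.82

-$163.82 per troy ounce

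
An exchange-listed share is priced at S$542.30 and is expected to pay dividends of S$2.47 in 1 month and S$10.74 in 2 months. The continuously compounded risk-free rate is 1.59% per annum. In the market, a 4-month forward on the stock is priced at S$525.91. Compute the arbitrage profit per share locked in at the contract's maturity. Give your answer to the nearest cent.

PV(dividends) I = 2.47·e^(−0.0159·1/12) + 10.74·e^(−0.0159·2/12) = 13.1783
Fair forward F* = (S − I)·e^(rT) = (542.30 − 13.1783)·e^0.005300 = 529.1217 × 1.005314 = 531.9335
Market S$525.91 < fair 531.9335: forward underpriced → reverse cash-and-carry (short the stock, invest proceeds at r, pay the dividends, go long the forward).
Profit at T = |F_mkt − F*| = |525.91 − 531.9335| = S$6.02 per share

S$6.02 per share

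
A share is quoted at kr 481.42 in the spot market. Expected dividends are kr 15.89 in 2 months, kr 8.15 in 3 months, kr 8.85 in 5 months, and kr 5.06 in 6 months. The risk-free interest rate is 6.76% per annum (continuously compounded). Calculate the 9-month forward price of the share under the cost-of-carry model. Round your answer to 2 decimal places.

PV(dividends) I = 15.89·e^(−0.0676·2/12) + 8.15·e^(−0.0676·3/12) + 8.85·e^(−0.0676·5/12) + 5.06·e^(−0.0676·6/12)
I = 15.7120 + 8.0134 + 8.6042 + 4.8918 = 37.2214
F = (S − I)·e^(rT) = (481.42 − 37.2214) · e^(0.0676·9/12)
= 444.1986 · e^0.050700 = 444.1986 × 1.052007 = kr 467.30

kr 467.30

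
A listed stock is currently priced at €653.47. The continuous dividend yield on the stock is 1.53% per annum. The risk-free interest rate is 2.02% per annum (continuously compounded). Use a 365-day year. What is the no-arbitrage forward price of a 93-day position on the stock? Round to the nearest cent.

€654.29

F = S·e^((r − q)T) = 653.47 · e^((0.0202 − 0.0153) × 93/365)
= 653.47 · e^0.001248 = 653.47 × 1.001249
F = €654.29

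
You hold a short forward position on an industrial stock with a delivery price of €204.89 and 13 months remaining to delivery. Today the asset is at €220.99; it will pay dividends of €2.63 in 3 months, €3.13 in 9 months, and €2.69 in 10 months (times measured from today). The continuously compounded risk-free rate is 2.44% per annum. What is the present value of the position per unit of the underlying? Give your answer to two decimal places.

-€13.12

PV(remaining dividends) I = 2.63·e^(−0.0244·3/12) + 3.13·e^(−0.0244·9/12) + 2.69·e^(−0.0244·10/12) = 8.3231
Current forward F = (S − I)·e^(rT) = (220.99 − 8.3231)·e^(0.0244·13/12) = 212.6669 × 1.026786 = 218.3634
Value (long) = (F − K)·e^(−rT) = (218.3634 − 204.89) × 0.973913 = 13.1219
Short position value = −(long value) = -€13.12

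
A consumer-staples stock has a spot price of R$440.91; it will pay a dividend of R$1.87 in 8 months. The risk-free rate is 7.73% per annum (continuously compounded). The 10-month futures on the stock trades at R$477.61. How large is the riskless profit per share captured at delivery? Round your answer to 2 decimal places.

R$9.26 per share

PV(dividends) I = 1.87·e^(−0.0773·8/12) = 1.7761
Fair futures F* = (S − I)·e^(rT) = (440.91 − 1.7761)·e^0.064417 = 439.1339 × 1.066537 = 468.3526
Market R$477.61 > fair 468.3526: forward overpriced → cash-and-carry (borrow at r, buy the stock and collect the dividends, short the forward).
Profit at T = |F_mkt − F*| = |477.61 − 468.3526| = R$9.26 per share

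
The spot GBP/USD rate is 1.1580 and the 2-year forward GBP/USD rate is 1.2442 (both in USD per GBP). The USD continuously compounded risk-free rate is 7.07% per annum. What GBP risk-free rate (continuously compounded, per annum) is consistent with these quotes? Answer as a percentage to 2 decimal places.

F = S·e^((r_USD − r_GBP)T) ⇒ r_GBP = r_USD − ln(F/S)/T
ln(1.2442/1.1580) = 0.071798; /(2) = 0.035899
r_GBP = 0.0707 − 0.035899 = 0.034801
r_GBP = 3.48%

3.48%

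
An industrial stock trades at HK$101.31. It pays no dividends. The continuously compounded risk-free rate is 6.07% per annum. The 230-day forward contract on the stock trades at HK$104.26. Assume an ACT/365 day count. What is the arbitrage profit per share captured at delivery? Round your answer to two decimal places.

HK$1.00 per share

Fair forward: F* = S·e^(carry·T), with carry = r = 0.0607
F* = 101.31 · e^(0.0607 × 230/365) = 101.31 · e^0.038249 = 101.31 × 1.038990 = HK$105.2601
Market HK$104.26 < fair HK$105.2601: forward underpriced → reverse cash-and-carry (short spot, go long the forward).
At maturity, profit = |F_mkt − F*| = |104.26 − 105.2601| = HK$1.00 per share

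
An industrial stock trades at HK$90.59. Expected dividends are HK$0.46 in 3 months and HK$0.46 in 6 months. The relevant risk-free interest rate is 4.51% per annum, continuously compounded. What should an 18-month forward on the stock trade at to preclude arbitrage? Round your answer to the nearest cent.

PV(dividends) I = 0.46·e^(−0.0451·3/12) + 0.46·e^(−0.0451·6/12)
I = 0.4548 + 0.4497 = 0.9045
F = (S − I)·e^(rT) = (90.59 − 0.9045) · e^(0.0451·18/12)
= 89.6855 · e^0.067650 = 89.6855 × 1.069991 = HK$95.96

HK$95.96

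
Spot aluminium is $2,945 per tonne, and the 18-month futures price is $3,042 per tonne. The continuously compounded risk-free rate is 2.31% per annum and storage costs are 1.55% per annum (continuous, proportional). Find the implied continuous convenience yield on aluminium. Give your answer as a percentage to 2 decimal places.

F = S·e^((r+u−y)T) ⇒ (r+u−y) = ln(F/S)/T
ln(3042/2945) = 0.032406; /T ⇒ 0.021604
y = r + u − ln(F/S)/T = 0.0231 + 0.0155 − 0.021604 = 0.016996
y = 1.70%

1.70%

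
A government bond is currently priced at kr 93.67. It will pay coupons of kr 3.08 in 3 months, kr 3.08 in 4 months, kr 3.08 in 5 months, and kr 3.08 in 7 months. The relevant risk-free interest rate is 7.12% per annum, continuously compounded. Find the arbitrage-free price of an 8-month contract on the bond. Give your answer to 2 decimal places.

PV(coupons) I = 3.08·e^(−0.0712·3/12) + 3.08·e^(−0.0712·4/12) + 3.08·e^(−0.0712·5/12) + 3.08·e^(−0.0712·7/12)
I = 3.0257 + 3.0078 + 2.9900 + 2.9547 = 11.9782
F = (S − I)·e^(rT) = (93.67 − 11.9782) · e^(0.0712·8/12)
= 81.6918 · e^0.047467 = 81.6918 × 1.048612 = kr 85.66

kr 85.66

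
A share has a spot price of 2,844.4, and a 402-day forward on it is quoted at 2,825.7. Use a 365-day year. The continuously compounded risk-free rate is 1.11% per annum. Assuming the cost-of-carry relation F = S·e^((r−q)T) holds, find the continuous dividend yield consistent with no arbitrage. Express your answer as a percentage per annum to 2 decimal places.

1.71%

From F = S·e^((r−q)T): (r − q) = ln(F/S)/T
ln(2825.7/2844.4) = ln(0.993426) = -0.006596
(r − q) = -0.006596 / (402/365) = -0.005989
q = r − ln(F/S)/T = 0.0111 + 0.005989 = 0.017089
q = 1.71%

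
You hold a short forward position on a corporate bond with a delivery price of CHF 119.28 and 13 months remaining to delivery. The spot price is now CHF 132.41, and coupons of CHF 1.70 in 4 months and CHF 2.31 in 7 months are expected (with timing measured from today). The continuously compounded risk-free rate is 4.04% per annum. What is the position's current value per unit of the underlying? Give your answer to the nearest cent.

-CHF 14.30

PV(remaining coupons) I = 1.70·e^(−0.0404·4/12) + 2.31·e^(−0.0404·7/12) = 3.9335
Current forward F = (S − I)·e^(rT) = (132.41 − 3.9335)·e^(0.0404·13/12) = 128.4765 × 1.044739 = 134.2244
Value (long) = (F − K)·e^(−rT) = (134.2244 − 119.28) × 0.957177 = 14.3044
Short position value = −(long value) = -CHF 14.30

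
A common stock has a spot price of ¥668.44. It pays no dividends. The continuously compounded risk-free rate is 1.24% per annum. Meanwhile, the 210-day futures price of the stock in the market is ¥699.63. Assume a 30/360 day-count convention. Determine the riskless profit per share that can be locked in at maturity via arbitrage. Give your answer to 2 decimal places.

Fair futures: F* = S·e^(carry·T), with carry = r = 0.0124
F* = 668.44 · e^(0.0124 × 210/360) = 668.44 · e^0.007233 = 668.44 × 1.007259 = ¥673.2922
Market ¥699.63 > fair ¥673.2922: forward overpriced → cash-and-carry (buy spot, short the forward).
At maturity, profit = |F_mkt − F*| = |699.63 − 673.2922| = ¥26.34 per share

¥26.34 per share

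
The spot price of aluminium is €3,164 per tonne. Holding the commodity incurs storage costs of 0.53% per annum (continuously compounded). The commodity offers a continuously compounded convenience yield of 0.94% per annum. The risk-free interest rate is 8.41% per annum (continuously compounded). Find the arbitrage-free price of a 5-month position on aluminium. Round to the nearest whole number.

€3,271 per tonne

Net carry = r + u − y = 0.0841 + 0.0053 − 0.0094 = 0.0800
F = S·e^((r+u−y)T) = 3164 · e^(0.0800 × 5/12) = 3164 · e^0.033333
= 3164 × 1.033895 = €3,271 per tonne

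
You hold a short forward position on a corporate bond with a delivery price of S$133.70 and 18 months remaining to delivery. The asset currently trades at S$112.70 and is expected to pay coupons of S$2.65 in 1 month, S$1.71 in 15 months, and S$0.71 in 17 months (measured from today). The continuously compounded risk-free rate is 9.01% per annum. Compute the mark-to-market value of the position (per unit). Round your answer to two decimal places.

S$8.88

PV(remaining coupons) I = 2.65·e^(−0.0901·1/12) + 1.71·e^(−0.0901·15/12) + 0.71·e^(−0.0901·17/12) = 4.7830
Current forward F = (S − I)·e^(rT) = (112.70 − 4.7830)·e^(0.0901·18/12) = 107.9170 × 1.144708 = 123.5335
Value (long) = (F − K)·e^(−rT) = (123.5335 − 133.70) × 0.873585 = -8.8813
Short position value = −(long value) = S$8.88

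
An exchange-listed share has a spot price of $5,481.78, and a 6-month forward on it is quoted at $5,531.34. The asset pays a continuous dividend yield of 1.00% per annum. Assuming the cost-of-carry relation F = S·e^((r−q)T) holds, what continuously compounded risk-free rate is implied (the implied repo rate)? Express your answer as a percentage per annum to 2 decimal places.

From F = S·e^((r−q)T): (r − q) = ln(F/S)/T
ln(5531.34/5481.78) = ln(1.009041) = 0.009000
(r − q) = 0.009000 / (6/12) = 0.018000
r = ln(F/S)/T + q = 0.018000 + 0.0100 = 0.028000
r = 2.80%

2.80%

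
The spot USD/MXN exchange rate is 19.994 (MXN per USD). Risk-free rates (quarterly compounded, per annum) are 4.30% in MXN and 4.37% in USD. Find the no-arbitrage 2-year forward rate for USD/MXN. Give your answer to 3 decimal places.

By covered interest parity, F = S · (1+r_MXN/4)^(4T) / (1+r_USD/4)^(4T)
= 19.994 × 1.089306 / 1.090816 = 19.994 × 0.998616
F = 19.966 MXN per USD

19.966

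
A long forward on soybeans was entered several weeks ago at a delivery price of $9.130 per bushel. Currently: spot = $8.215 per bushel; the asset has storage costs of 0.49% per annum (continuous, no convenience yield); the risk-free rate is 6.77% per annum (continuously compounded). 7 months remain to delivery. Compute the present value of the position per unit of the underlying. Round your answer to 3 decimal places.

-$0.538 per bushel

Current fair forward for the remaining 7 months: F = S·e^((r + u)·T), (r + u) = 0.0677 + 0.0049 = 0.0726
F = 8.215 · e^(0.0726 × 7/12) = 8.215 × 1.043260 = 8.5704
Value of long forward = (F − K)·e^(−rT) = (8.5704 − 9.130) · e^(−0.0677·7/12)
= -0.5596 × 0.961278 = -0.538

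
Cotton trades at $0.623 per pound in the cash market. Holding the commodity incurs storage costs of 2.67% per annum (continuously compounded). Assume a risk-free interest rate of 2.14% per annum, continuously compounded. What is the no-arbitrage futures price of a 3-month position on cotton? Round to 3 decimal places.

Net carry = r + u − y = 0.0214 + 0.0267 − 0.0000 = 0.0481
F = S·e^((r+u−y)T) = 0.623 · e^(0.0481 × 3/12) = 0.623 · e^0.012025
= 0.623 × 1.012098 = $0.631 per pound

$0.631 per pound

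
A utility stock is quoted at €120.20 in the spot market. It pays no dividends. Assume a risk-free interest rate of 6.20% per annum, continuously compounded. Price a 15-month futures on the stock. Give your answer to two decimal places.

€129.89

F = S·e^(rT) = 120.20 · e^(0.0620 × 15/12)
= 120.20 · e^0.077500 = 120.20 × 1.080582
F = €129.89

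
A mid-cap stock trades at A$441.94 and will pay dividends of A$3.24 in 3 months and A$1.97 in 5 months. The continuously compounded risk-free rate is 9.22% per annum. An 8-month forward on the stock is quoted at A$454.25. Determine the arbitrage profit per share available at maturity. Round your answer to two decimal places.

A$10.32 per share

PV(dividends) I = 3.24·e^(−0.0922·3/12) + 1.97·e^(−0.0922·5/12) = 5.0619
Fair forward F* = (S − I)·e^(rT) = (441.94 − 5.0619)·e^0.061467 = 436.8781 × 1.063395 = 464.5740
Market A$454.25 < fair 464.5740: forward underpriced → reverse cash-and-carry (short the stock, invest proceeds at r, pay the dividends, go long the forward).
Profit at T = |F_mkt − F*| = |454.25 − 464.5740| = A$10.32 per share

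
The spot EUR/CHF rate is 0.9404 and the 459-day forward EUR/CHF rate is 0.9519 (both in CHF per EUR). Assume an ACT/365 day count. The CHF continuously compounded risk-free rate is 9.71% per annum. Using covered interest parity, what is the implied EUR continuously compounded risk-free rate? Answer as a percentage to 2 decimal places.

F = S·e^((r_CHF − r_EUR)T) ⇒ r_EUR = r_CHF − ln(F/S)/T
ln(0.9519/0.9404) = 0.012155; /(459/365) = 0.009666
r_EUR = 0.0971 − 0.009666 = 0.087434
r_EUR = 8.74%

8.74%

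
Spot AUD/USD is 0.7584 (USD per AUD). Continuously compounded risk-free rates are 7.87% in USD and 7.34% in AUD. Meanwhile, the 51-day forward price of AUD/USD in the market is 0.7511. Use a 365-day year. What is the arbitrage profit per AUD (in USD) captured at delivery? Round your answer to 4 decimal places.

Fair forward: F* = S·e^(carry·T), with carry = (r_USD − r_AUD) = 0.0787 − 0.0734 = 0.0053
F* = 0.7584 · e^(0.0053 × 51/365) = 0.7584 · e^0.000741 = 0.7584 × 1.000741 = 0.7590
Market 0.7511 < fair 0.7590: forward underpriced → reverse cash-and-carry (short spot, go long the forward).
At maturity, profit = |F_mkt − F*| = |0.7511 − 0.7590| = 0.0079 per AUD (in USD)

0.0079 per AUD (in USD)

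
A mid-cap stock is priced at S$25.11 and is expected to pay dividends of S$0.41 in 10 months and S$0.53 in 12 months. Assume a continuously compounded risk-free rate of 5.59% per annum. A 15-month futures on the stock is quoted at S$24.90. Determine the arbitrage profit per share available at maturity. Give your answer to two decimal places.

S$1.07 per share

PV(dividends) I = 0.41·e^(−0.0559·10/12) + 0.53·e^(−0.0559·12/12) = 0.8925
Fair futures F* = (S − I)·e^(rT) = (25.11 − 0.8925)·e^0.069875 = 24.2175 × 1.072374 = 25.9702
Market S$24.90 < fair 25.9702: forward underpriced → reverse cash-and-carry (short the stock, invest proceeds at r, pay the dividends, go long the forward).
Profit at T = |F_mkt − F*| = |24.90 − 25.9702| = S$1.07 per share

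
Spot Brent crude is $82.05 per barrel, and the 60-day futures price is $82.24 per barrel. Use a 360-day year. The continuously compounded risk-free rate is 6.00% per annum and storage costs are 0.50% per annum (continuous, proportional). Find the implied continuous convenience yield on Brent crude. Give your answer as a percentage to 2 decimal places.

F = S·e^((r+u−y)T) ⇒ (r+u−y) = ln(F/S)/T
ln(82.24/82.05) = 0.002313; /T ⇒ 0.013878
y = r + u − ln(F/S)/T = 0.0600 + 0.0050 − 0.013878 = 0.051122
y = 5.11%

5.11%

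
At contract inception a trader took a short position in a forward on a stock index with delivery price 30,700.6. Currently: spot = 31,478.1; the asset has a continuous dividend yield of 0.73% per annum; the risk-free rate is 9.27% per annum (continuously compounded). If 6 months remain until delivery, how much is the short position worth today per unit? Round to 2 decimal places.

-2053.31

Current fair forward for the remaining 6 months: F = S·e^((r − q)·T), (r − q) = 0.0927 − 0.0073 = 0.0854
F = 31478.1 · e^(0.0854 × 6/12) = 31478.1 × 1.04362476 = 32851.3246
Value of long forward = (F − K)·e^(−rT) = (32851.3246 − 30700.6) · e^(−0.0927·6/12)
= 2150.7246 × 0.95470776 = 2053.31
Short position value = −(long value) = -2053.31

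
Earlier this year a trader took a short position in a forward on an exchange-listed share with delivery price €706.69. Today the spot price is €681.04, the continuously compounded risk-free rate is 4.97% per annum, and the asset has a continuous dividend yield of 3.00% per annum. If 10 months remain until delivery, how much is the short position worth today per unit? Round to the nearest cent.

Current fair forward for the remaining 10 months: F = S·e^((r − q)·T), (r − q) = 0.0497 − 0.0300 = 0.0197
F = 681.04 · e^(0.0197 × 10/12) = 681.04 × 1.016552 = 692.3126
Value of long forward = (F − K)·e^(−rT) = (692.3126 − 706.69) · e^(−0.0497·10/12)
= -14.3774 × 0.959429 = -13.79
Short position value = −(long value) = €13.79

€13.79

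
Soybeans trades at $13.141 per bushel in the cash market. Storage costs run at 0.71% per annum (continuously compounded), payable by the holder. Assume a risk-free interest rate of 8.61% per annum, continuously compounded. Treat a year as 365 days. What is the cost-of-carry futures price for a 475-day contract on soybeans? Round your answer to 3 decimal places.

Net carry = r + u − y = 0.0861 + 0.0071 − 0.0000 = 0.0932
F = S·e^((r+u−y)T) = 13.141 · e^(0.0932 × 475/365) = 13.141 · e^0.121288
= 13.141 × 1.128950 = $14.836 per bushel

$14.836 per bushel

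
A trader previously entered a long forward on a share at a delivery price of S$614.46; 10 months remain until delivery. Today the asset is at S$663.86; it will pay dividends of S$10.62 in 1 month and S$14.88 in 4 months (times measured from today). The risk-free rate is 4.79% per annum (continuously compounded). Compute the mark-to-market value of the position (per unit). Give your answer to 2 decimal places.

PV(remaining dividends) I = 10.62·e^(−0.0479·1/12) + 14.88·e^(−0.0479·4/12) = 25.2220
Current forward F = (S − I)·e^(rT) = (663.86 − 25.2220)·e^(0.0479·10/12) = 638.6380 × 1.040724 = 664.6459
Value (long) = (F − K)·e^(−rT) = (664.6459 − 614.46) × 0.960870 = 48.2221
Value = S$48.22

S$48.22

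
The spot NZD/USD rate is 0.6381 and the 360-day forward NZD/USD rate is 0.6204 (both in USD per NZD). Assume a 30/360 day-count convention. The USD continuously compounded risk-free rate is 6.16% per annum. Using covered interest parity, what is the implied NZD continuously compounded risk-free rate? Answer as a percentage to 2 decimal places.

F = S·e^((r_USD − r_NZD)T) ⇒ r_NZD = r_USD − ln(F/S)/T
ln(0.6204/0.6381) = -0.028131; /(360/360) = -0.028131
r_NZD = 0.0616 + 0.028131 = 0.089731
r_NZD = 8.97%

8.97%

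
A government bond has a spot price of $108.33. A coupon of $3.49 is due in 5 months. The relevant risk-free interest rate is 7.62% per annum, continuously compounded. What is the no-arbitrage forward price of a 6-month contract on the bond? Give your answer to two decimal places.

PV(coupons) I = 3.49·e^(−0.0762·5/12)
I = 3.3809
F = (S − I)·e^(rT) = (108.33 − 3.3809) · e^(0.0762·6/12)
= 104.9491 · e^0.038100 = 104.9491 × 1.038835 = $109.02

$109.02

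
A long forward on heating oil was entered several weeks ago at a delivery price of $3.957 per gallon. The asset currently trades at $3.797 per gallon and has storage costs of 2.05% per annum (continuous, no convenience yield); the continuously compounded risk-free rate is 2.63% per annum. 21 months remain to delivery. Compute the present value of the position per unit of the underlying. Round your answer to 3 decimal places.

$0.157 per gallon

Current fair forward for the remaining 21 months: F = S·e^((r + u)·T), (r + u) = 0.0263 + 0.0205 = 0.0468
F = 3.797 · e^(0.0468 × 21/12) = 3.797 × 1.085347 = 4.1211
Value of long forward = (F − K)·e^(−rT) = (4.1211 − 3.957) · e^(−0.0263·21/12)
= 0.1641 × 0.955018 = 0.157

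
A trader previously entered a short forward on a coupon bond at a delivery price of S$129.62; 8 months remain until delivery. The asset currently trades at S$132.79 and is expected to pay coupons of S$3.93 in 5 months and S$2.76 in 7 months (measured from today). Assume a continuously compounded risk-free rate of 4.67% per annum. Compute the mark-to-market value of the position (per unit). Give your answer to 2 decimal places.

PV(remaining coupons) I = 3.93·e^(−0.0467·5/12) + 2.76·e^(−0.0467·7/12) = 6.5401
Current forward F = (S − I)·e^(rT) = (132.79 − 6.5401)·e^(0.0467·8/12) = 126.2499 × 1.031623 = 130.2423
Value (long) = (F − K)·e^(−rT) = (130.2423 − 129.62) × 0.969346 = 0.6032
Short position value = −(long value) = -S$0.60

-S$0.60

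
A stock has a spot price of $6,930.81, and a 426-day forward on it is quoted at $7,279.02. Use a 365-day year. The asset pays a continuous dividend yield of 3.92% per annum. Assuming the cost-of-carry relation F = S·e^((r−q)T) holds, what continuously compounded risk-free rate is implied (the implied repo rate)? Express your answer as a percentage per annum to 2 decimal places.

8.12%

From F = S·e^((r−q)T): (r − q) = ln(F/S)/T
ln(7279.02/6930.81) = ln(1.050241) = 0.049020
(r − q) = 0.049020 / (426/365) = 0.042001
r = ln(F/S)/T + q = 0.042001 + 0.0392 = 0.081201
r = 8.12%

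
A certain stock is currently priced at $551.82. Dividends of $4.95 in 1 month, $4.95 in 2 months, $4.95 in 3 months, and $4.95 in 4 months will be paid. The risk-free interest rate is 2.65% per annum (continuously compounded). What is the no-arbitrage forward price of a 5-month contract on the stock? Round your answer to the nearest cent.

$538.04

PV(dividends) I = 4.95·e^(−0.0265·1/12) + 4.95·e^(−0.0265·2/12) + 4.95·e^(−0.0265·3/12) + 4.95·e^(−0.0265·4/12)
I = 4.9391 + 4.9282 + 4.9173 + 4.9065 = 19.6911
F = (S − I)·e^(rT) = (551.82 − 19.6911) · e^(0.0265·5/12)
= 532.1289 · e^0.011042 = 532.1289 × 1.011103 = $538.04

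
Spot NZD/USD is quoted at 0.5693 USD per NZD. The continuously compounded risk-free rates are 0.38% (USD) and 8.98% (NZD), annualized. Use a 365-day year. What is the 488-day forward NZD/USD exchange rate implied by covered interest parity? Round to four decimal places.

0.5075

F = S·e^((r_USD − r_NZD)T) = 0.5693 · e^((0.0038 − 0.0898) × 488/365)
= 0.5693 · e^-0.114981 = 0.5693 × 0.891383
F = 0.5075 USD per NZD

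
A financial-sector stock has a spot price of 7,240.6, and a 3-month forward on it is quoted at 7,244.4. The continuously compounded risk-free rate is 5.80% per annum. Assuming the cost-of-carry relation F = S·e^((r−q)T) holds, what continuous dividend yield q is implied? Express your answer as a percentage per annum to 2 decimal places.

5.59%

From F = S·e^((r−q)T): (r − q) = ln(F/S)/T
ln(7244.4/7240.6) = ln(1.000525) = 0.000525
(r − q) = 0.000525 / (3/12) = 0.002100
q = r − ln(F/S)/T = 0.0580 − 0.002100 = 0.055900
q = 5.59%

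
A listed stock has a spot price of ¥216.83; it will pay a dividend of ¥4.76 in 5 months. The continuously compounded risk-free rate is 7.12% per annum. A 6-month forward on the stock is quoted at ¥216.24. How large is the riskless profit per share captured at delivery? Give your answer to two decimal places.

PV(dividends) I = 4.76·e^(−0.0712·5/12) = 4.6209
Fair forward F* = (S − I)·e^(rT) = (216.83 − 4.6209)·e^0.035600 = 212.2091 × 1.036241 = 219.8998
Market ¥216.24 < fair 219.8998: forward underpriced → reverse cash-and-carry (short the stock, invest proceeds at r, pay the dividends, go long the forward).
Profit at T = |F_mkt − F*| = |216.24 − 219.8998| = ¥3.66 per share

¥3.66 per share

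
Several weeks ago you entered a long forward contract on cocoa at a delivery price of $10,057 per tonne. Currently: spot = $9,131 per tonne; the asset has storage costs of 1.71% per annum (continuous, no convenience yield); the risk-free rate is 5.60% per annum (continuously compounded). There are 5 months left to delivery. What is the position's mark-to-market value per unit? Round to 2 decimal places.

-$628.76 per tonne

Current fair forward for the remaining 5 months: F = S·e^((r + u)·T), (r + u) = 0.0560 + 0.0171 = 0.0731
F = 9131 · e^(0.0731 × 5/12) = 9131 × 1.03092693 = 9413.3938
Value of long forward = (F − K)·e^(−rT) = (9413.3938 − 10057) · e^(−0.0560·5/12)
= -643.6062 × 0.97693678 = -628.76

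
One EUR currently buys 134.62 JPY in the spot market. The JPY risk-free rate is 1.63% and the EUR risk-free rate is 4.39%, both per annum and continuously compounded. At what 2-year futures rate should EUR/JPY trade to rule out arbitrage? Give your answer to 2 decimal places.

127.39

F = S·e^((r_JPY − r_EUR)T) = 134.62 · e^((0.0163 − 0.0439) × 2)
= 134.62 · e^-0.055200 = 134.62 × 0.946296
F = 127.39 JPY per EUR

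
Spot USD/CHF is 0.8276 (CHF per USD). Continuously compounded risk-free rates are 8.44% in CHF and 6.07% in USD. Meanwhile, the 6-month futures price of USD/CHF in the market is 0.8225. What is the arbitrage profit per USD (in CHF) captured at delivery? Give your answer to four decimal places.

0.0150 per USD (in CHF)

Fair futures: F* = S·e^(carry·T), with carry = (r_CHF − r_USD) = 0.0844 − 0.0607 = 0.0237
F* = 0.8276 · e^(0.0237 × 6/12) = 0.8276 · e^0.011850 = 0.8276 × 1.011920 = 0.8375
Market 0.8225 < fair 0.8375: forward underpriced → reverse cash-and-carry (short spot, go long the forward).
At maturity, profit = |F_mkt − F*| = |0.8225 − 0.8375| = 0.0150 per USD (in CHF)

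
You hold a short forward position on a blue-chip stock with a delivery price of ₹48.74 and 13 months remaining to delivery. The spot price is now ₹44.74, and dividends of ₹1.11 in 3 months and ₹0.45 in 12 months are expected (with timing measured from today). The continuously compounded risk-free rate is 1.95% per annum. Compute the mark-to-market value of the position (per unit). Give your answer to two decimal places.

₹4.53

PV(remaining dividends) I = 1.11·e^(−0.0195·3/12) + 0.45·e^(−0.0195·12/12) = 1.5459
Current forward F = (S − I)·e^(rT) = (44.74 − 1.5459)·e^(0.0195·13/12) = 43.1941 × 1.021350 = 44.1163
Value (long) = (F − K)·e^(−rT) = (44.1163 − 48.74) × 0.979097 = -4.5271
Short position value = −(long value) = ₹4.53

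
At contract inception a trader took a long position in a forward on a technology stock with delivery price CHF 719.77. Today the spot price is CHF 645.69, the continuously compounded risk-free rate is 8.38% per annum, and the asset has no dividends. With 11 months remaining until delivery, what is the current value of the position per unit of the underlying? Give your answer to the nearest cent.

-CHF 20.86

Current fair forward for the remaining 11 months: F = S·e^(r·T), r = 0.0838
F = 645.69 · e^(0.0838 × 11/12) = 645.69 × 1.079844 = 697.2445
Value of long forward = (F − K)·e^(−rT) = (697.2445 − 719.77) · e^(−0.0838·11/12)
= -22.5255 × 0.926060 = -20.86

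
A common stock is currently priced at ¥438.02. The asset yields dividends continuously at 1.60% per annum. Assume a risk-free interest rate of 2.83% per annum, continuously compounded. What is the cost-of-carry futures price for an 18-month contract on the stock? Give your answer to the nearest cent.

¥446.18

F = S·e^((r − q)T) = 438.02 · e^((0.0283 − 0.0160) × 18/12)
= 438.02 · e^0.018450 = 438.02 × 1.018621
F = ¥446.18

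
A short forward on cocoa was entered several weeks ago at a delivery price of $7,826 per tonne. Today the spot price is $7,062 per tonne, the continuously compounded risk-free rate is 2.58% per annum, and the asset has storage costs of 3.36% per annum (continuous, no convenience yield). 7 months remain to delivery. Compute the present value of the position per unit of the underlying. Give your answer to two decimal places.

$507.32 per tonne

Current fair forward for the remaining 7 months: F = S·e^((r + u)·T), (r + u) = 0.0258 + 0.0336 = 0.0594
F = 7062 · e^(0.0594 × 7/12) = 7062 × 1.03525731 = 7310.9871
Value of long forward = (F − K)·e^(−rT) = (7310.9871 − 7826) · e^(−0.0258·7/12)
= -515.0129 × 0.98506269 = -507.32
Short position value = −(long value) = $507.32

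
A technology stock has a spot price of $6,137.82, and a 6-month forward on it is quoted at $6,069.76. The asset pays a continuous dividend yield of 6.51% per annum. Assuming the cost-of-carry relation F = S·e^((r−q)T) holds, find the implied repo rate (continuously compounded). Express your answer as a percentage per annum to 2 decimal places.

From F = S·e^((r−q)T): (r − q) = ln(F/S)/T
ln(6069.76/6137.82) = ln(0.988911) = -0.011151
(r − q) = -0.011151 / (6/12) = -0.022302
r = ln(F/S)/T + q = -0.022302 + 0.0651 = 0.042798
r = 4.28%

4.28%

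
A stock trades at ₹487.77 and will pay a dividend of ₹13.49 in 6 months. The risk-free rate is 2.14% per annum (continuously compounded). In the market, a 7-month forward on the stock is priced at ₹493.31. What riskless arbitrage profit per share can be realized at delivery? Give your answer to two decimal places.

₹12.93 per share

PV(dividends) I = 13.49·e^(−0.0214·6/12) = 13.3464
Fair forward F* = (S − I)·e^(rT) = (487.77 − 13.3464)·e^0.012483 = 474.4236 × 1.012561 = 480.3828
Market ₹493.31 > fair 480.3828: forward overpriced → cash-and-carry (borrow at r, buy the stock and collect the dividends, short the forward).
Profit at T = |F_mkt − F*| = |493.31 − 480.3828| = ₹12.93 per share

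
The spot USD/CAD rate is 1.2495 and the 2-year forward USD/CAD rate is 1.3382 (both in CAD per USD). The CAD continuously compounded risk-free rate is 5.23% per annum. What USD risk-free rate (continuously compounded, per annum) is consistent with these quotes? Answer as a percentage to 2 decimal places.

1.80%

F = S·e^((r_CAD − r_USD)T) ⇒ r_USD = r_CAD − ln(F/S)/T
ln(1.3382/1.2495) = 0.068582; /(2) = 0.034291
r_USD = 0.0523 − 0.034291 = 0.018009
r_USD = 1.80%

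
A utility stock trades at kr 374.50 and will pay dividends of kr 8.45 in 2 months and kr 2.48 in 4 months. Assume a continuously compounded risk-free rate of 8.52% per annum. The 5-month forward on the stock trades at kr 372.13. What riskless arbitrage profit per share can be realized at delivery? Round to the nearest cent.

kr 4.77 per share

PV(dividends) I = 8.45·e^(−0.0852·2/12) + 2.48·e^(−0.0852·4/12) = 10.7414
Fair forward F* = (S − I)·e^(rT) = (374.50 − 10.7414)·e^0.035500 = 363.7586 × 1.036138 = 376.9041
Market kr 372.13 < fair 376.9041: forward underpriced → reverse cash-and-carry (short the stock, invest proceeds at r, pay the dividends, go long the forward).
Profit at T = |F_mkt − F*| = |372.13 − 376.9041| = kr 4.77 per share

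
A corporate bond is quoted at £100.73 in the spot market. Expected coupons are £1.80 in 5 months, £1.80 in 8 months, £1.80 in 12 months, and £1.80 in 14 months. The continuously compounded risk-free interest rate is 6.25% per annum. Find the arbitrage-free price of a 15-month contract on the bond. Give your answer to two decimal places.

£101.51

PV(coupons) I = 1.80·e^(−0.0625·5/12) + 1.80·e^(−0.0625·8/12) + 1.80·e^(−0.0625·12/12) + 1.80·e^(−0.0625·14/12)
I = 1.7537 + 1.7265 + 1.6909 + 1.6734 = 6.8445
F = (S − I)·e^(rT) = (100.73 − 6.8445) · e^(0.0625·15/12)
= 93.8855 · e^0.078125 = 93.8855 × 1.081258 = £101.51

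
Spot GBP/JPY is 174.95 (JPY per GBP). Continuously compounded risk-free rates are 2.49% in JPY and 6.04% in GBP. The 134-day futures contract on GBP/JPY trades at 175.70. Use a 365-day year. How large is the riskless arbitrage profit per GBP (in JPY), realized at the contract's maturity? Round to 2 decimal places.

3.02 per GBP (in JPY)

Fair futures: F* = S·e^(carry·T), with carry = (r_JPY − r_GBP) = 0.0249 − 0.0604 = -0.0355
F* = 174.95 · e^(-0.0355 × 134/365) = 174.95 · e^-0.013033 = 174.95 × 0.987052 = 172.6847
Market 175.70 > fair 172.6847: forward overpriced → cash-and-carry (buy spot, short the forward).
At maturity, profit = |F_mkt − F*| = |175.70 − 172.6847| = 3.02 per GBP (in JPY)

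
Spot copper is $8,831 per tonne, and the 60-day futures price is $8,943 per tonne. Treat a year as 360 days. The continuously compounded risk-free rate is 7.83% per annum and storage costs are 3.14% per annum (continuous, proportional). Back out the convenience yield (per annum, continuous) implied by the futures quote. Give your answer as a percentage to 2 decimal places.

3.41%

F = S·e^((r+u−y)T) ⇒ (r+u−y) = ln(F/S)/T
ln(8943/8831) = 0.012603; /T ⇒ 0.075618
y = r + u − ln(F/S)/T = 0.0783 + 0.0314 − 0.075618 = 0.034082
y = 3.41%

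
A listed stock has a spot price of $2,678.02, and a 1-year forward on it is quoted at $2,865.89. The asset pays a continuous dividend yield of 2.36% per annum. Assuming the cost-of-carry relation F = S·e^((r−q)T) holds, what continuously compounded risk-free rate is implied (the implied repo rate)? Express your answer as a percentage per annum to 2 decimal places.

From F = S·e^((r−q)T): (r − q) = ln(F/S)/T
ln(2865.89/2678.02) = ln(1.070153) = 0.067802
(r − q) = 0.067802 / (1) = 0.067802
r = ln(F/S)/T + q = 0.067802 + 0.0236 = 0.091402
r = 9.14%

9.14%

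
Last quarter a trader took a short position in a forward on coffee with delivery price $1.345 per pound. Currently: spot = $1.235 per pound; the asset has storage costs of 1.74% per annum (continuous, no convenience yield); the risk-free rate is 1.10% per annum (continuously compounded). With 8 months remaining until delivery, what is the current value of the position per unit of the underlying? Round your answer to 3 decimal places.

Current fair forward for the remaining 8 months: F = S·e^((r + u)·T), (r + u) = 0.0110 + 0.0174 = 0.0284
F = 1.235 · e^(0.0284 × 8/12) = 1.235 × 1.019114 = 1.2586
Value of long forward = (F − K)·e^(−rT) = (1.2586 − 1.345) · e^(−0.0110·8/12)
= -0.0864 × 0.992693 = -0.086
Short position value = −(long value) = $0.086

$0.086 per pound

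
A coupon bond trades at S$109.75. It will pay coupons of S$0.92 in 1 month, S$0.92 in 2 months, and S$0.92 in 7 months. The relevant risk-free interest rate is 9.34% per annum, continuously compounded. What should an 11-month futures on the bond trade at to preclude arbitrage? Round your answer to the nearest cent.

S$116.63

PV(coupons) I = 0.92·e^(−0.0934·1/12) + 0.92·e^(−0.0934·2/12) + 0.92·e^(−0.0934·7/12)
I = 0.9129 + 0.9058 + 0.8712 = 2.6899
F = (S − I)·e^(rT) = (109.75 − 2.6899) · e^(0.0934·11/12)
= 107.0601 · e^0.085617 = 107.0601 × 1.089389 = S$116.63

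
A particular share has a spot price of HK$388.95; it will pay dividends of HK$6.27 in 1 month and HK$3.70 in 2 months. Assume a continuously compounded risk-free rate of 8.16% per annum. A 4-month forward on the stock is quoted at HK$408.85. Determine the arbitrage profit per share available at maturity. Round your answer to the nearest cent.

HK$19.33 per share

PV(dividends) I = 6.27·e^(−0.0816·1/12) + 3.70·e^(−0.0816·2/12) = 9.8775
Fair forward F* = (S − I)·e^(rT) = (388.95 − 9.8775)·e^0.027200 = 379.0725 × 1.027573 = 389.5247
Market HK$408.85 > fair 389.5247: forward overpriced → cash-and-carry (borrow at r, buy the stock and collect the dividends, short the forward).
Profit at T = |F_mkt − F*| = |408.85 − 389.5247| = HK$19.33 per share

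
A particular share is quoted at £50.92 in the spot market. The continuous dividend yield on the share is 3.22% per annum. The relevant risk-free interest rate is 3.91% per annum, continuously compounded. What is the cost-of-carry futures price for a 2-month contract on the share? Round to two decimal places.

£50.98

F = S·e^((r − q)T) = 50.92 · e^((0.0391 − 0.0322) × 2/12)
= 50.92 · e^0.001150 = 50.92 × 1.001151
F = £50.98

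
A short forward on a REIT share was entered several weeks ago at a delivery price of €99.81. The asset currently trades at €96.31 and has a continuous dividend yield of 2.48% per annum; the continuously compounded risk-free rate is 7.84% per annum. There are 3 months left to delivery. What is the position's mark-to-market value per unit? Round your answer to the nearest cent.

Current fair forward for the remaining 3 months: F = S·e^((r − q)·T), (r − q) = 0.0784 − 0.0248 = 0.0536
F = 96.31 · e^(0.0536 × 3/12) = 96.31 × 1.013490 = 97.6092
Value of long forward = (F − K)·e^(−rT) = (97.6092 − 99.81) · e^(−0.0784·3/12)
= -2.2008 × 0.980591 = -2.16
Short position value = −(long value) = €2.16

€2.16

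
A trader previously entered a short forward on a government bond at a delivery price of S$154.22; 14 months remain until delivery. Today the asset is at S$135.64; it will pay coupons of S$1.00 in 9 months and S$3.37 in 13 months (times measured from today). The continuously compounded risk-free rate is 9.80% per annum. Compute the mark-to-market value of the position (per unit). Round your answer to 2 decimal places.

PV(remaining coupons) I = 1.00·e^(−0.0980·9/12) + 3.37·e^(−0.0980·13/12) = 3.9597
Current forward F = (S − I)·e^(rT) = (135.64 − 3.9597)·e^(0.0980·14/12) = 131.6803 × 1.121126 = 147.6302
Value (long) = (F − K)·e^(−rT) = (147.6302 − 154.22) × 0.891961 = -5.8778
Short position value = −(long value) = S$5.88

S$5.88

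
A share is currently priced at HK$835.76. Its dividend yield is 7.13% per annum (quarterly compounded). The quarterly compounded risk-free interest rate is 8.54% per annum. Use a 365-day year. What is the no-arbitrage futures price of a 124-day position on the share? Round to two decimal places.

HK$839.70

F = S · (1+r/4)^(4T) / (1+q/4)^(4T)
= 835.76 × 1.029123 / 1.024300 = 835.76 × 1.004709
F = HK$839.70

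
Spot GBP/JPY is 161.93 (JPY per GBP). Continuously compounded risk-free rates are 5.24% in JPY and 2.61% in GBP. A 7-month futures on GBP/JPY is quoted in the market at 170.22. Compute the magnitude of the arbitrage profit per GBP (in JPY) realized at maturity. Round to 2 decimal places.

5.79 per GBP (in JPY)

Fair futures: F* = S·e^(carry·T), with carry = (r_JPY − r_GBP) = 0.0524 − 0.0261 = 0.0263
F* = 161.93 · e^(0.0263 × 7/12) = 161.93 · e^0.015342 = 161.93 × 1.015460 = 164.4334
Market 170.22 > fair 164.4334: forward overpriced → cash-and-carry (buy spot, short the forward).
At maturity, profit = |F_mkt − F*| = |170.22 − 164.4334| = 5.79 per GBP (in JPY)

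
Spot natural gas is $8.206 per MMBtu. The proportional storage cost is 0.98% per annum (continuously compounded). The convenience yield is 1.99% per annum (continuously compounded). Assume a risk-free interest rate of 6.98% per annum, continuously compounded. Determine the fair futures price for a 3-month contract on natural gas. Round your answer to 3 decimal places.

Net carry = r + u − y = 0.0698 + 0.0098 − 0.0199 = 0.0597
F = S·e^((r+u−y)T) = 8.206 · e^(0.0597 × 3/12) = 8.206 · e^0.014925
= 8.206 × 1.015037 = $8.329 per MMBtu

$8.329 per MMBtu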